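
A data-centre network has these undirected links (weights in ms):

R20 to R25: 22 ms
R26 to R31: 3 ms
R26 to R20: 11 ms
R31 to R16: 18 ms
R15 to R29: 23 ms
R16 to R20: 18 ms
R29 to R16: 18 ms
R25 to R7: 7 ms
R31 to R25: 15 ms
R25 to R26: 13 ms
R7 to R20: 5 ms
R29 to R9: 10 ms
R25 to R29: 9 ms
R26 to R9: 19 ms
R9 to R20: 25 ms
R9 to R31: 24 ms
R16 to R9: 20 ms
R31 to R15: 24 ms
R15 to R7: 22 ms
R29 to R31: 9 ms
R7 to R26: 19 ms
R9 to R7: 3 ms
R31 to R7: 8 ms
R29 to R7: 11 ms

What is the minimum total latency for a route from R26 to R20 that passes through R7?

Shortest R26→R7: R26 → R31 → R7 = 11
Shortest R7→R20: R7 → R20 = 5
Total via R7: 11 + 5 = 16 ms.

16 ms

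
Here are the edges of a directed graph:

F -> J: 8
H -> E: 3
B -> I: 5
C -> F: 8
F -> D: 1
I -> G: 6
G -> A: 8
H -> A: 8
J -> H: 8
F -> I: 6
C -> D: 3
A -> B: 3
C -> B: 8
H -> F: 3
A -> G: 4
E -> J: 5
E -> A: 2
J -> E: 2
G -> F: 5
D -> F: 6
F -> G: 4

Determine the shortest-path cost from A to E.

19

Running Dijkstra from A:
A: 0
B: 3  (via A)
G: 4  (via A)
I: 8  (via B)
F: 9  (via G)
D: 10  (via F)
J: 17  (via F)
E: 19  (via J)
Shortest route: A–G–F–J–E = 19.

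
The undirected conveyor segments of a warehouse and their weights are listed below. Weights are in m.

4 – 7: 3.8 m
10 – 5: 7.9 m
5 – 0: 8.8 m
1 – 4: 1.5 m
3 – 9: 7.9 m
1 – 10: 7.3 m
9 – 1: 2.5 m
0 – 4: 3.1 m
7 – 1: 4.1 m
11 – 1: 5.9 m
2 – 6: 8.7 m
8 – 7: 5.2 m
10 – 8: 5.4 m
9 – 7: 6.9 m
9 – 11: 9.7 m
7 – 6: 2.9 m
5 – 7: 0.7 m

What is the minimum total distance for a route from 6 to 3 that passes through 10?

29.2 m

Best 6 to 10: 6 → 7 → 5 → 10 costing 11.5
Shortest 10→3: 10 → 1 → 9 → 3 = 17.7
Total via 10: 11.5 + 17.7 = 29.2 m.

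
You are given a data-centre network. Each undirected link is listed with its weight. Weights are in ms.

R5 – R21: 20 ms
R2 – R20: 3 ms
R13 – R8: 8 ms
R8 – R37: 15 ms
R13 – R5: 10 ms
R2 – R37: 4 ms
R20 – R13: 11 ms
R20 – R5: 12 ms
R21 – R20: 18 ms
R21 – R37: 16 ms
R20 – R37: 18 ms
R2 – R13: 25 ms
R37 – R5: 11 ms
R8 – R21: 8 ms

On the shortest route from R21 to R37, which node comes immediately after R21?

R37

Candidate routes:
R21–R20–R2–R37: 18+3+4 = 25
R21–R8–R37: 8+15 = 23
R21–R37: 16 = 16
The minimum is 16 ms via R21–R37.
So from R21 the first move is to R37.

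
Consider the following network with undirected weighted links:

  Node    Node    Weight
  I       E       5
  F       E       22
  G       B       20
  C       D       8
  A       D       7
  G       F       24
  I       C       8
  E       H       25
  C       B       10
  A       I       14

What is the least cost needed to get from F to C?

Candidate routes:
F → E → I → C: 22+5+8 = 35
F → G → B → C: 24+20+10 = 54
The minimum is 35 via F → E → I → C.

35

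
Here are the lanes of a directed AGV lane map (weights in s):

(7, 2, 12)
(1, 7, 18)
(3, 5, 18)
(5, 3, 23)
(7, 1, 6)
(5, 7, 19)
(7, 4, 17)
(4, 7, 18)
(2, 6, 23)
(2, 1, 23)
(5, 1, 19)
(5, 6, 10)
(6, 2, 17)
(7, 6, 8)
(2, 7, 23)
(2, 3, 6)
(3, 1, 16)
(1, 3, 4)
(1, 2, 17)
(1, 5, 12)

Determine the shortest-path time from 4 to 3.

Compare a few routes:
4 → 7 → 1 → 2 → 3: 18+6+17+6 = 47
4 → 7 → 2 → 3: 18+12+6 = 36
4 → 7 → 1 → 3: 18+6+4 = 28
The minimum is 28 s via 4 → 7 → 1 → 3.

28 s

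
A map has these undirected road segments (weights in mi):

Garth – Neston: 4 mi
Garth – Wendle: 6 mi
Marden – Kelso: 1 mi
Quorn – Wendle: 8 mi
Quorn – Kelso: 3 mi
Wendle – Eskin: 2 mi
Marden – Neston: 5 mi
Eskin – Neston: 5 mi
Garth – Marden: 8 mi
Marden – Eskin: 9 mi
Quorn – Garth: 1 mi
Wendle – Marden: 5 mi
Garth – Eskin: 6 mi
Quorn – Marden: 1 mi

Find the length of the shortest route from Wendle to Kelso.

6 mi

Running Dijkstra from Wendle:
Wendle: 0
Eskin: 2  (via Wendle)
Marden: 5  (via Wendle)
Kelso: 6  (via Marden)
Shortest route: Wendle → Marden → Kelso = 6 mi.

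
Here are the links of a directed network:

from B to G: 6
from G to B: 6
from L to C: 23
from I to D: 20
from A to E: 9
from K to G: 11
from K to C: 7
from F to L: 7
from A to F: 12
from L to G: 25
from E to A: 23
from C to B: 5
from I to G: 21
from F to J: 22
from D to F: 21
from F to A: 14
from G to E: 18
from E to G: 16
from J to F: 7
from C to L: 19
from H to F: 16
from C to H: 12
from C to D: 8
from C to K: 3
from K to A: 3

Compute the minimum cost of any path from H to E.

Shortest distances from H:
H: 0
F: 16  (via H)
L: 23  (via F)
A: 30  (via F)
J: 38  (via F)
E: 39  (via A)
Shortest route: H → F → A → E = 39.

39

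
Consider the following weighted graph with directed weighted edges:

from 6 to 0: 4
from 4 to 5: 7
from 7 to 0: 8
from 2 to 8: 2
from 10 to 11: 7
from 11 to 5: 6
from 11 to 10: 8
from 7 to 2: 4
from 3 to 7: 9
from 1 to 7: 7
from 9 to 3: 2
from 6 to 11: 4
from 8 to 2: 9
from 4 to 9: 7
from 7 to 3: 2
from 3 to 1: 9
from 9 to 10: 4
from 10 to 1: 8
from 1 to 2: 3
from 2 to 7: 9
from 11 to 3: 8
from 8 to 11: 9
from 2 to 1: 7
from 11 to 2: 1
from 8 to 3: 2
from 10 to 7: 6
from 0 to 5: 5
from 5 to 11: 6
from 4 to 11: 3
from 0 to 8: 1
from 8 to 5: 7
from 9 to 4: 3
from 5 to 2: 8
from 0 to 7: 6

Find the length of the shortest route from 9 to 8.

Compare a few routes:
9 → 10 → 7 → 2 → 8: 4+6+4+2 = 16
9 → 4 → 11 → 2 → 8: 3+3+1+2 = 9
9 → 10 → 11 → 2 → 8: 4+7+1+2 = 14
The minimum is 9 via 9 → 4 → 11 → 2 → 8.

9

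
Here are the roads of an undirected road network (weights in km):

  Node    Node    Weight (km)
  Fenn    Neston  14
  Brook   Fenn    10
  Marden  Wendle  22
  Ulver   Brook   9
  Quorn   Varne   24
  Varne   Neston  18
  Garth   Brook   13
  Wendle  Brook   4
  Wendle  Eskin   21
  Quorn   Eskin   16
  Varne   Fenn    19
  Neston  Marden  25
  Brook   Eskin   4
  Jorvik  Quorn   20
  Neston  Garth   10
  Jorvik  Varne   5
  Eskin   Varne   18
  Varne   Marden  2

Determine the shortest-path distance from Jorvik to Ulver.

36 km

Compare a few routes:
Jorvik - Varne - Marden - Wendle - Brook - Ulver: 5+2+22+4+9 = 42
Jorvik - Varne - Eskin - Brook - Ulver: 5+18+4+9 = 36
Cheapest is Jorvik - Varne - Eskin - Brook - Ulver at 36 km.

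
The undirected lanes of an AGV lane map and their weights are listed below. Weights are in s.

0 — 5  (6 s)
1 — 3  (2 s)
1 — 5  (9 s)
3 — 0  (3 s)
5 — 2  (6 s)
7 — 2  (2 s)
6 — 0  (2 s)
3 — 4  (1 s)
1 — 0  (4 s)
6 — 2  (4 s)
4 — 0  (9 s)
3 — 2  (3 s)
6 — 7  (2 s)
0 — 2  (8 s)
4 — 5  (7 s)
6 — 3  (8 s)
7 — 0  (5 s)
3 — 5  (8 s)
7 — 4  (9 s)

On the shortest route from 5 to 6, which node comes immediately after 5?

Candidate routes:
5 - 2 - 7 - 6: 6+2+2 = 10
5 - 2 - 6: 6+4 = 10
5 - 0 - 7 - 6: 6+5+2 = 13
5 - 0 - 6: 6+2 = 8
Cheapest is 5 - 0 - 6 at 8 s.
So from 5 the first move is to 0.

0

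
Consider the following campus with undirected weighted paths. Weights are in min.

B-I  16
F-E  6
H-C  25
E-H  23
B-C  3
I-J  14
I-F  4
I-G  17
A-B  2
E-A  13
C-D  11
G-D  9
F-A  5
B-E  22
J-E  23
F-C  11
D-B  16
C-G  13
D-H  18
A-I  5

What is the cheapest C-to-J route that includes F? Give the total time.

28 min

Best C to F: C–B–A–F costing 10
Best F to J: F–I–J costing 18
Total via F: 10 + 18 = 28 min.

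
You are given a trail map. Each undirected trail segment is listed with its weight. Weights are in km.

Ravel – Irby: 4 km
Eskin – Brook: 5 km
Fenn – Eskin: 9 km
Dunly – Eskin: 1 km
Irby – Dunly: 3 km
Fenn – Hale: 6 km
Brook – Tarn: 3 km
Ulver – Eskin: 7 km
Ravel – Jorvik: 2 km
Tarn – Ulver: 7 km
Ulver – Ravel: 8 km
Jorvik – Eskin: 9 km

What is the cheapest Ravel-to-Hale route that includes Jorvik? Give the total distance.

Shortest Ravel→Jorvik: Ravel → Jorvik = 2
Shortest Jorvik→Hale: Jorvik → Eskin → Fenn → Hale = 24
Total via Jorvik: 2 + 24 = 26 km.

26 km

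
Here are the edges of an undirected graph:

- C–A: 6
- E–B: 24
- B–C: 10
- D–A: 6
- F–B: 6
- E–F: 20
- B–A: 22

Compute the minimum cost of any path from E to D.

46

Shortest distances from E:
E: 0
F: 20  (via E)
B: 24  (via E)
C: 34  (via B)
A: 40  (via C)
D: 46  (via A)
Shortest route: E → B → C → A → D = 46.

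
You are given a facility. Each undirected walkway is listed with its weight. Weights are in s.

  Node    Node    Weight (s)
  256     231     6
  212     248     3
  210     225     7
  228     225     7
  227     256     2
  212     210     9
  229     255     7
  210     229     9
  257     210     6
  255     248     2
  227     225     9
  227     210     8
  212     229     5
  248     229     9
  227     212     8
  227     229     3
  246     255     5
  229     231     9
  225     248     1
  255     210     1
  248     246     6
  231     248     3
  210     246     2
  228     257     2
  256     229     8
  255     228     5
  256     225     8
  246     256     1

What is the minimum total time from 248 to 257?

Running Dijkstra from 248:
248: 0
225: 1  (via 248)
255: 2  (via 248)
231: 3  (via 248)
210: 3  (via 255)
212: 3  (via 248)
246: 5  (via 210)
256: 6  (via 246)
228: 7  (via 255)
229: 8  (via 212)
227: 8  (via 256)
257: 9  (via 210)
Shortest route: 248–255–210–257 = 9 s.

9 s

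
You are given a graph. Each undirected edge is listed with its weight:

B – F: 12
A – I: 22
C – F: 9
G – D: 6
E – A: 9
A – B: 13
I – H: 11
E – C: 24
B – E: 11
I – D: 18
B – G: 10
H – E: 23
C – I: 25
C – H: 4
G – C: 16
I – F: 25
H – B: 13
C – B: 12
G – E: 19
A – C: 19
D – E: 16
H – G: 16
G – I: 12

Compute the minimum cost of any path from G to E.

19

Enumerating some paths:
G - D - E: 6+16 = 22
G - B - E: 10+11 = 21
G - E: 19 = 19
G - B - A - E: 10+13+9 = 32
The minimum is 19 via G - E.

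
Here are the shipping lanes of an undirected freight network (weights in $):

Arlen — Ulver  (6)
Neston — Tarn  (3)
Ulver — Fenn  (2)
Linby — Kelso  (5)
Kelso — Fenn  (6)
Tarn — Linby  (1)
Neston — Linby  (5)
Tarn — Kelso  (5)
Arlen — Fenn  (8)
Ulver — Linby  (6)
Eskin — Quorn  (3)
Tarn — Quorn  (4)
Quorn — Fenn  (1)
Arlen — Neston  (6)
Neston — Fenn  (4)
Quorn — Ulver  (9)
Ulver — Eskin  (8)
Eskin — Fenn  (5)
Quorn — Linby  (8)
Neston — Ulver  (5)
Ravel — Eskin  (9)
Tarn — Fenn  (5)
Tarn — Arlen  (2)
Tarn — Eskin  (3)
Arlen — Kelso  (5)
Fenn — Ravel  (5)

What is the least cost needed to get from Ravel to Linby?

Running Dijkstra from Ravel:
Ravel: 0
Fenn: 5  (via Ravel)
Quorn: 6  (via Fenn)
Ulver: 7  (via Fenn)
Neston: 9  (via Fenn)
Eskin: 9  (via Ravel)
Tarn: 10  (via Fenn)
Kelso: 11  (via Fenn)
Linby: 11  (via Tarn)
Shortest route: Ravel → Fenn → Tarn → Linby = $11.

$11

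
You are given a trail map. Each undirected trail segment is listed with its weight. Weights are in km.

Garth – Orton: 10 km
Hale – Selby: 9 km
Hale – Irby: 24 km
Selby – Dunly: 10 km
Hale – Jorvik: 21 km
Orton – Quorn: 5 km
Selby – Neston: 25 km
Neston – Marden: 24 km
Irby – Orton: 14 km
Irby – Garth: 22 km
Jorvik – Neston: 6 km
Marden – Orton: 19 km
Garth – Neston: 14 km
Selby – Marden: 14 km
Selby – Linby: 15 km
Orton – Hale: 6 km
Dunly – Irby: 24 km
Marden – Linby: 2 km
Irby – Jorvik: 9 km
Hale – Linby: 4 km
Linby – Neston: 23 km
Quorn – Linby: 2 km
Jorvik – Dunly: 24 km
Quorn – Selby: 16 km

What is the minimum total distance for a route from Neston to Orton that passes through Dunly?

55 km

Shortest Neston→Dunly: Neston → Jorvik → Dunly = 30
Best Dunly to Orton: Dunly → Selby → Hale → Orton costing 25
Total via Dunly: 30 + 25 = 55 km.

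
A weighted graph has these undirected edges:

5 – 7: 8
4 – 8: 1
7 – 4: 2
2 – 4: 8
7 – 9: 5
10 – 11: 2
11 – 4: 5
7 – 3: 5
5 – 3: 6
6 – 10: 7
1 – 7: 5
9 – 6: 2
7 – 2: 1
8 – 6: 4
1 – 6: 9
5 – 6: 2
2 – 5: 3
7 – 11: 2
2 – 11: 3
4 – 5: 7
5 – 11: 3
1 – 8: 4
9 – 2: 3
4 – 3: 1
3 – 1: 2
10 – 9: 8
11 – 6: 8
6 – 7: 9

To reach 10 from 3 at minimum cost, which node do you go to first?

4

Candidate routes:
3–4–7–2–11–10: 1+2+1+3+2 = 9
3–7–11–10: 5+2+2 = 9
3–4–7–11–10: 1+2+2+2 = 7
3–4–11–10: 1+5+2 = 8
The minimum is 7 via 3–4–7–11–10.
So from 3 the first move is to 4.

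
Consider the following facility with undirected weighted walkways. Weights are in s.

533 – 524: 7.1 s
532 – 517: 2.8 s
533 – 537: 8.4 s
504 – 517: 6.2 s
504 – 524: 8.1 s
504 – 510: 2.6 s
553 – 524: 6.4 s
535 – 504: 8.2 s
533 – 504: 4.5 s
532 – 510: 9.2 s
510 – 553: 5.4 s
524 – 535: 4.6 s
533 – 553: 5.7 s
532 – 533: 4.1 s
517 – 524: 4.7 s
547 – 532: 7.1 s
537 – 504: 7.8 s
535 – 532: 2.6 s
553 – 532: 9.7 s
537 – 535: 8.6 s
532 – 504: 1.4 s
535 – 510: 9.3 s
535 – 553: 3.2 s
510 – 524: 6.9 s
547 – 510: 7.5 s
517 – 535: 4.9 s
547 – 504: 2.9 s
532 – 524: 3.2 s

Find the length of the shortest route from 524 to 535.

4.6 s

Candidate routes:
524–517–535: 4.7+4.9 = 9.6
524–532–535: 3.2+2.6 = 5.8
524–535: 4.6 = 4.6
524–553–535: 6.4+3.2 = 9.6
The minimum is 4.6 s via 524–535.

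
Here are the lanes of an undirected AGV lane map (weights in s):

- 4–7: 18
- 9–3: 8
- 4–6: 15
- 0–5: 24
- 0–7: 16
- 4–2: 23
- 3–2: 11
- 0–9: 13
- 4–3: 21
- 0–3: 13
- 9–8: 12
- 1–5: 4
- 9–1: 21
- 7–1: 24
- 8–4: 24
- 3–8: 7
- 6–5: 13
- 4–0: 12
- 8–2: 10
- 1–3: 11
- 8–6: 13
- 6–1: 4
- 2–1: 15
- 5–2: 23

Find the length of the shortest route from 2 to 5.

19 s

Running Dijkstra from 2:
2: 0
8: 10  (via 2)
3: 11  (via 2)
1: 15  (via 2)
5: 19  (via 1)
Shortest route: 2 → 1 → 5 = 19 s.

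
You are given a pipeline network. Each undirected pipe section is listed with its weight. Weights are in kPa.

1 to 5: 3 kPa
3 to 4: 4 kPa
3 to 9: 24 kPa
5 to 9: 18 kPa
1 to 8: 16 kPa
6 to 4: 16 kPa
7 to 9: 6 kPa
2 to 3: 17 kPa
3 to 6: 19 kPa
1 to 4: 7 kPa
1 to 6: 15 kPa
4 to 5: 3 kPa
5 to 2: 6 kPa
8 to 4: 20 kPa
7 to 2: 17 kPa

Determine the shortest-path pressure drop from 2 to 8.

Compare a few routes:
2 - 5 - 1 - 8: 6+3+16 = 25
2 - 5 - 4 - 8: 6+3+20 = 29
The minimum is 25 kPa via 2 - 5 - 1 - 8.

25 kPa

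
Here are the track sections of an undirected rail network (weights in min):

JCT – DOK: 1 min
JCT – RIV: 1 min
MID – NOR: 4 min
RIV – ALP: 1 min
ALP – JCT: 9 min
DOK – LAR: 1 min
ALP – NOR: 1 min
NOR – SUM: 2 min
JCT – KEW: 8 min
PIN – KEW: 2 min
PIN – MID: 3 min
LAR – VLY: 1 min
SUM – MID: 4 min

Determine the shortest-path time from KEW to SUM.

Compare a few routes:
KEW → PIN → MID → NOR → SUM: 2+3+4+2 = 11
KEW → PIN → MID → SUM: 2+3+4 = 9
KEW → JCT → RIV → ALP → NOR → SUM: 8+1+1+1+2 = 13
Cheapest is KEW → PIN → MID → SUM at 9 min.

9 min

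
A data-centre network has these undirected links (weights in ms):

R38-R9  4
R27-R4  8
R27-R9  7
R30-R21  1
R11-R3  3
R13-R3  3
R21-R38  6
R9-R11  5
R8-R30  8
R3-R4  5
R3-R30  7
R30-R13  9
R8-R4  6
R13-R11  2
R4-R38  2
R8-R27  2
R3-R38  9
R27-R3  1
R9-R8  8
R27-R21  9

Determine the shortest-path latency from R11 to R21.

Running Dijkstra from R11:
R11: 0
R13: 2  (via R11)
R3: 3  (via R11)
R27: 4  (via R3)
R9: 5  (via R11)
R8: 6  (via R27)
R4: 8  (via R3)
R38: 9  (via R9)
R30: 10  (via R3)
R21: 11  (via R30)
Shortest route: R11–R3–R30–R21 = 11 ms.

11 ms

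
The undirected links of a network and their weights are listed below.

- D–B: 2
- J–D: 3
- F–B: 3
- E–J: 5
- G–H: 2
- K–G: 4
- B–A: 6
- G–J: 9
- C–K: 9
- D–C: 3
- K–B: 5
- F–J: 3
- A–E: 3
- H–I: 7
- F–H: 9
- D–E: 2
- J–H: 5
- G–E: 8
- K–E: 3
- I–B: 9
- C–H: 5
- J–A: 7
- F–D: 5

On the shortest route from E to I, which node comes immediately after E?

Compare a few routes:
E–D–B–I: 2+2+9 = 13
E–K–G–H–I: 3+4+2+7 = 16
Cheapest is E–D–B–I at 13.
So from E the first move is to D.

D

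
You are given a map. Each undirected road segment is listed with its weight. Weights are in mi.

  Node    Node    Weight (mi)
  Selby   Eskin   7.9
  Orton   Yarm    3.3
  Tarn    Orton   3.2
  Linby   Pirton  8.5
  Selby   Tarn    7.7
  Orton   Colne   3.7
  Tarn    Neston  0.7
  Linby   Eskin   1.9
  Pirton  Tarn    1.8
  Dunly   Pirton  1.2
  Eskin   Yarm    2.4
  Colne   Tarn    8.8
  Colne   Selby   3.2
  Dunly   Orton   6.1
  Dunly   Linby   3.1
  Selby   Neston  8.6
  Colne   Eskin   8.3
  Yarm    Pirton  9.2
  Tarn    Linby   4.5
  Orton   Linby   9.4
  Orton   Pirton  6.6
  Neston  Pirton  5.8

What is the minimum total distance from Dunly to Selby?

10.7 mi

Settle nodes by increasing distance from Dunly:
Dunly: 0
Pirton: 1.2  (via Dunly)
Tarn: 3  (via Pirton)
Linby: 3.1  (via Dunly)
Neston: 3.7  (via Tarn)
Eskin: 5  (via Linby)
Orton: 6.1  (via Dunly)
Yarm: 7.4  (via Eskin)
Colne: 9.8  (via Orton)
Selby: 10.7  (via Tarn)
Shortest route: Dunly–Pirton–Tarn–Selby = 10.7 mi.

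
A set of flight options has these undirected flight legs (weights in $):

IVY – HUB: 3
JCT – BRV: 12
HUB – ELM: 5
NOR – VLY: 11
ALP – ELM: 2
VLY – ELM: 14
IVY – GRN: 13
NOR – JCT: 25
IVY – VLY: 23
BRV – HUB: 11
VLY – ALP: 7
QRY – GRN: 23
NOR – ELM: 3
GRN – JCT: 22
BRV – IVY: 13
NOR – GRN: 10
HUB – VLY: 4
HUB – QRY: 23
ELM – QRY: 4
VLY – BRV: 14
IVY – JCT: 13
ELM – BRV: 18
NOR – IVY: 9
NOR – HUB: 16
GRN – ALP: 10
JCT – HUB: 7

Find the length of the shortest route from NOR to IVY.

$9

Running Dijkstra from NOR:
NOR: 0
ELM: 3  (via NOR)
ALP: 5  (via ELM)
QRY: 7  (via ELM)
HUB: 8  (via ELM)
IVY: 9  (via NOR)
Shortest route: NOR–IVY = $9.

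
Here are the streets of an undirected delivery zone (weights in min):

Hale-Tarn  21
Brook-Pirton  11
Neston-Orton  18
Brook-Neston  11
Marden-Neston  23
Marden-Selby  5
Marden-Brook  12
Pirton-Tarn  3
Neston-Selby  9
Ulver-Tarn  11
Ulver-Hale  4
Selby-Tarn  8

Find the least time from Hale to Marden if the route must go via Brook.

41 min

Best Hale to Brook: Hale–Ulver–Tarn–Pirton–Brook costing 29
Shortest Brook→Marden: Brook–Marden = 12
Total via Brook: 29 + 12 = 41 min.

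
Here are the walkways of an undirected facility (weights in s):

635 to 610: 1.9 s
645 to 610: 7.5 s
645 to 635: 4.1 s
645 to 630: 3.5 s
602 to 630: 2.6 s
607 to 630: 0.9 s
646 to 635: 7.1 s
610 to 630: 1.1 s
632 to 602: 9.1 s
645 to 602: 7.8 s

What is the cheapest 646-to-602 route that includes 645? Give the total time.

17.3 s

Shortest 646→645: 646–635–645 = 11.2
Best 645 to 602: 645–630–602 costing 6.1
Total via 645: 11.2 + 6.1 = 17.3 s.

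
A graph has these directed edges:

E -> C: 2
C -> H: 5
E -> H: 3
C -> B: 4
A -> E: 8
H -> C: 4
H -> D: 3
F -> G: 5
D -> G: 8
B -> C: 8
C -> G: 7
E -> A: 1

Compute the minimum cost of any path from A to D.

14

Settle nodes by increasing distance from A:
A: 0
E: 8  (via A)
C: 10  (via E)
H: 11  (via E)
B: 14  (via C)
D: 14  (via H)
Shortest route: A → E → H → D = 14.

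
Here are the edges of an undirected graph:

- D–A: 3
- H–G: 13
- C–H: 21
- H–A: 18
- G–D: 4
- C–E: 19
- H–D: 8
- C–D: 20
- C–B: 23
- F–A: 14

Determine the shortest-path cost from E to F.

56

Compare a few routes:
E - C - H - A - F: 19+21+18+14 = 72
E - C - H - D - A - F: 19+21+8+3+14 = 65
E - C - D - A - F: 19+20+3+14 = 56
Cheapest is E - C - D - A - F at 56.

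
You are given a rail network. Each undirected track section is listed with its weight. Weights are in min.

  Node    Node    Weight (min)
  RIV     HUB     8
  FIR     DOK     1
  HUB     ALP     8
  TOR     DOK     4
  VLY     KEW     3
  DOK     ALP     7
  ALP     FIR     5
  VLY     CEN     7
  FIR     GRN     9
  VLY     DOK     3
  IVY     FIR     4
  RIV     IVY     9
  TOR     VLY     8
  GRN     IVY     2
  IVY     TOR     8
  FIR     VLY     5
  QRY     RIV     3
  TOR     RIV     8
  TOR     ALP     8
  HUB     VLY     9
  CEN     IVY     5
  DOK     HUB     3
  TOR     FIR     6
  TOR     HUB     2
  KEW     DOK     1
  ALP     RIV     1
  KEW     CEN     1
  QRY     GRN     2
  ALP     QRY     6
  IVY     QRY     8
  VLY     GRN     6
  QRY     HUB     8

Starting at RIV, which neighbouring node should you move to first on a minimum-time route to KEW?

Enumerating some paths:
RIV–ALP–DOK–KEW: 1+7+1 = 9
RIV–QRY–GRN–IVY–FIR–DOK–KEW: 3+2+2+4+1+1 = 13
RIV–ALP–FIR–DOK–KEW: 1+5+1+1 = 8
RIV–HUB–DOK–KEW: 8+3+1 = 12
Cheapest is RIV–ALP–FIR–DOK–KEW at 8 min.
So from RIV the first move is to ALP.

ALP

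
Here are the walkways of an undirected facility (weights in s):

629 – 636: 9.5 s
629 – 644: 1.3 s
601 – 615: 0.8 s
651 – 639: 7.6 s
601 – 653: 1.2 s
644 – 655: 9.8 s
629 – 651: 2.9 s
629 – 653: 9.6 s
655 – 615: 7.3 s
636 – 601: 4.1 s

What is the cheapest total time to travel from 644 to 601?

Enumerating some paths:
644 → 655 → 615 → 601: 9.8+7.3+0.8 = 17.9
644 → 629 → 653 → 601: 1.3+9.6+1.2 = 12.1
644 → 629 → 636 → 601: 1.3+9.5+4.1 = 14.9
Cheapest is 644 → 629 → 653 → 601 at 12.1 s.

12.1 s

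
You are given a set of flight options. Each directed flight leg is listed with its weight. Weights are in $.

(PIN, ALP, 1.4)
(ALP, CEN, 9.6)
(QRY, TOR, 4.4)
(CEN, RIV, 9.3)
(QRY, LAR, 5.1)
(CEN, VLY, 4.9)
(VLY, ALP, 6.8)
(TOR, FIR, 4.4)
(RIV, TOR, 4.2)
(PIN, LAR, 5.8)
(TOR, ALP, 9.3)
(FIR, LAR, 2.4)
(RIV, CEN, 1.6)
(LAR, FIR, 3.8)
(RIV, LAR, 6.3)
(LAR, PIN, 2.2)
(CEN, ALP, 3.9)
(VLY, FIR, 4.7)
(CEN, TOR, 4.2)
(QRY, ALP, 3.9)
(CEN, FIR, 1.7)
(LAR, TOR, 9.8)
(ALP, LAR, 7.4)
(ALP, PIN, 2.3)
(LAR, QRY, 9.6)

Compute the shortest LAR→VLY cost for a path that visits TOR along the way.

$33.6

Shortest LAR→TOR: LAR → TOR = 9.8
Best TOR to VLY: TOR → ALP → CEN → VLY costing 23.8
Total via TOR: 9.8 + 23.8 = $33.6.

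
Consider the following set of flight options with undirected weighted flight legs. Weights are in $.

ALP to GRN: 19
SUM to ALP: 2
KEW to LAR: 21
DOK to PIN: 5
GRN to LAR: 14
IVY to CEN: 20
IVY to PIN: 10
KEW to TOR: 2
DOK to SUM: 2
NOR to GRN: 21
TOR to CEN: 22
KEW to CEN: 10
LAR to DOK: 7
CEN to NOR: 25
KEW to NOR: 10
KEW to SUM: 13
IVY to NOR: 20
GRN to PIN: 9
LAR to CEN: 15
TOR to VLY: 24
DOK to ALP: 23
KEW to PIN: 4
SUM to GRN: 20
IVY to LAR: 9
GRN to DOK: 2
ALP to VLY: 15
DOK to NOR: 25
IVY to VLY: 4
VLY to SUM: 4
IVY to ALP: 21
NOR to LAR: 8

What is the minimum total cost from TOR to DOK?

Shortest distances from TOR:
TOR: 0
KEW: 2  (via TOR)
PIN: 6  (via KEW)
DOK: 11  (via PIN)
Shortest route: TOR–KEW–PIN–DOK = $11.

$11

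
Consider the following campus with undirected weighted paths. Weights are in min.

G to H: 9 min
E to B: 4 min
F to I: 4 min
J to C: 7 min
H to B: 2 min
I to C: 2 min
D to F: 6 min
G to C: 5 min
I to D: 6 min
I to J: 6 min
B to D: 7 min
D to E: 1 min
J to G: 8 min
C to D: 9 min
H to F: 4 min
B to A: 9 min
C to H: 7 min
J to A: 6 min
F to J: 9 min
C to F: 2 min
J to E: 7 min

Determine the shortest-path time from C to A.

Compare a few routes:
C–I–J–A: 2+6+6 = 14
C–J–A: 7+6 = 13
C–F–J–A: 2+9+6 = 17
C–F–H–B–A: 2+4+2+9 = 17
Cheapest is C–J–A at 13 min.

13 min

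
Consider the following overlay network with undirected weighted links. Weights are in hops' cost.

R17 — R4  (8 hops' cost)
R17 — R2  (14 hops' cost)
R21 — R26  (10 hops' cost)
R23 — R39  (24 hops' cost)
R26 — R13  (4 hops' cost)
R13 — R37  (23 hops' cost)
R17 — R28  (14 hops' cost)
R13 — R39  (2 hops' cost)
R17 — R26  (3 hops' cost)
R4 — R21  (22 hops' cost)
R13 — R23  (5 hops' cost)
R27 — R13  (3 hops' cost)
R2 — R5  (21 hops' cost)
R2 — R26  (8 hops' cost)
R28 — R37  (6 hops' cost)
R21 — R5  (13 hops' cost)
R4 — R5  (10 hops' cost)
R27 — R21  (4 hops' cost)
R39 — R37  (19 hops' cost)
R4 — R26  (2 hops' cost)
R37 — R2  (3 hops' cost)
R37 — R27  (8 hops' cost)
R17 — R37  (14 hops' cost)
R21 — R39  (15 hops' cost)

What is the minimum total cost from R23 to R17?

Compare a few routes:
R23 - R13 - R27 - R21 - R26 - R17: 5+3+4+10+3 = 25
R23 - R13 - R26 - R4 - R17: 5+4+2+8 = 19
R23 - R13 - R27 - R37 - R17: 5+3+8+14 = 30
R23 - R13 - R26 - R17: 5+4+3 = 12
The minimum is 12 hops' cost via R23 - R13 - R26 - R17.

12 hops' cost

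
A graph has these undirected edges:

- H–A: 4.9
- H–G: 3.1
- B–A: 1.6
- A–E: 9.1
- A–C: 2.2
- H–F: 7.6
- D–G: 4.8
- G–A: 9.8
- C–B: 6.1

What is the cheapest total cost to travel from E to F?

Shortest distances from E:
E: 0
A: 9.1  (via E)
B: 10.7  (via A)
C: 11.3  (via A)
H: 14  (via A)
G: 17.1  (via H)
F: 21.6  (via H)
Shortest route: E–A–H–F = 21.6.

21.6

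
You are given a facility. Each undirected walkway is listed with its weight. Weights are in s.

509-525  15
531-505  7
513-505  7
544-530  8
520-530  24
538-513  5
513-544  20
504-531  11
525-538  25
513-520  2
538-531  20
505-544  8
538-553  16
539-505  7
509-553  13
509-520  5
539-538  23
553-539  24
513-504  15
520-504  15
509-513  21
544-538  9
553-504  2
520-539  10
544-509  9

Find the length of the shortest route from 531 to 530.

Settle nodes by increasing distance from 531:
531: 0
505: 7  (via 531)
504: 11  (via 531)
553: 13  (via 504)
513: 14  (via 505)
539: 14  (via 505)
544: 15  (via 505)
520: 16  (via 513)
538: 19  (via 513)
509: 21  (via 520)
530: 23  (via 544)
Shortest route: 531–505–544–530 = 23 s.

23 s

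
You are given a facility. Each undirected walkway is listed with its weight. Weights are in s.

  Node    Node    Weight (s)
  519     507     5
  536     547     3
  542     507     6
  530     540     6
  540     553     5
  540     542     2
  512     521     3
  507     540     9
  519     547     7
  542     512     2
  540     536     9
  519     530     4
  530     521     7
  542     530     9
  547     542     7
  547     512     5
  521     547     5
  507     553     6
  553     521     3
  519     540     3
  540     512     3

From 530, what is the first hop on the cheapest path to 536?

519

Compare a few routes:
530 → 540 → 536: 6+9 = 15
530 → 519 → 547 → 536: 4+7+3 = 14
Cheapest is 530 → 519 → 547 → 536 at 14 s.
So from 530 the first move is to 519.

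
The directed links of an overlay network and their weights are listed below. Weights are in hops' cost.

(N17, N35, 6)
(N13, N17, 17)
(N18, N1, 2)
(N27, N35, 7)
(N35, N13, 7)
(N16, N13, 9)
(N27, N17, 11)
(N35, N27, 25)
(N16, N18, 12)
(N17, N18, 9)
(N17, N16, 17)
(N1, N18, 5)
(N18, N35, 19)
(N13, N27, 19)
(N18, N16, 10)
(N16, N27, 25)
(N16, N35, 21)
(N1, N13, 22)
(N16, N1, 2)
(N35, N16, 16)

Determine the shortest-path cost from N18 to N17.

36 hops' cost

Shortest distances from N18:
N18: 0
N1: 2  (via N18)
N16: 10  (via N18)
N13: 19  (via N16)
N35: 19  (via N18)
N27: 35  (via N16)
N17: 36  (via N13)
Shortest route: N18 → N16 → N13 → N17 = 36 hops' cost.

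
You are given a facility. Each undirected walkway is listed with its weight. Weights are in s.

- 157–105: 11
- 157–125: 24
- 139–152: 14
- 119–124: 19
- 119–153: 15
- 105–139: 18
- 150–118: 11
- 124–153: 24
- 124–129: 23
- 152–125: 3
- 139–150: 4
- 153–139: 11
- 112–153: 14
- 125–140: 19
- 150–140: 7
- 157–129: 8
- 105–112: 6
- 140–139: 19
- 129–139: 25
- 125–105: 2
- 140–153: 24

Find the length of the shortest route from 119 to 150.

Enumerating some paths:
119 - 153 - 140 - 150: 15+24+7 = 46
119 - 153 - 139 - 150: 15+11+4 = 30
Cheapest is 119 - 153 - 139 - 150 at 30 s.

30 s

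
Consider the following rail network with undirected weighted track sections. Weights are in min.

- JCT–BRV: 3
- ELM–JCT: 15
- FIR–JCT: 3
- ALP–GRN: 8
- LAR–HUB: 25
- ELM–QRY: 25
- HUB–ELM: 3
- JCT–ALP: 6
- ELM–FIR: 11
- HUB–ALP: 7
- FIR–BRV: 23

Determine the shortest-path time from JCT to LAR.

Shortest distances from JCT:
JCT: 0
BRV: 3  (via JCT)
FIR: 3  (via JCT)
ALP: 6  (via JCT)
HUB: 13  (via ALP)
ELM: 14  (via FIR)
GRN: 14  (via ALP)
LAR: 38  (via HUB)
Shortest route: JCT → ALP → HUB → LAR = 38 min.

38 min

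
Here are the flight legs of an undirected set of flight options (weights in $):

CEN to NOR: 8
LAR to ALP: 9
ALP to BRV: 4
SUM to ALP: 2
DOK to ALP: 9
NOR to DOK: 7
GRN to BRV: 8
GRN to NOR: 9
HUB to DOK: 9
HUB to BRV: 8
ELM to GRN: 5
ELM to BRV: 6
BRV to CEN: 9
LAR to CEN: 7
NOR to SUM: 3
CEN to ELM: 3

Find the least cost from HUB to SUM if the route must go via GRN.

$28

Shortest HUB→GRN: HUB–BRV–GRN = 16
Best GRN to SUM: GRN–NOR–SUM costing 12
Total via GRN: 16 + 12 = $28.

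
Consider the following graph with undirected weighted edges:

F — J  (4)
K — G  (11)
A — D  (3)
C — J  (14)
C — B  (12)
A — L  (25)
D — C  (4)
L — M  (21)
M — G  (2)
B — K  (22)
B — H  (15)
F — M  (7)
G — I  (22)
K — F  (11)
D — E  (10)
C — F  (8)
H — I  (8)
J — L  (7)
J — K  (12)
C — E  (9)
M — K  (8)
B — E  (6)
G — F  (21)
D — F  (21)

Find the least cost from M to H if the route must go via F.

42

Shortest M→F: M–F = 7
Shortest F→H: F–C–B–H = 35
Total via F: 7 + 35 = 42.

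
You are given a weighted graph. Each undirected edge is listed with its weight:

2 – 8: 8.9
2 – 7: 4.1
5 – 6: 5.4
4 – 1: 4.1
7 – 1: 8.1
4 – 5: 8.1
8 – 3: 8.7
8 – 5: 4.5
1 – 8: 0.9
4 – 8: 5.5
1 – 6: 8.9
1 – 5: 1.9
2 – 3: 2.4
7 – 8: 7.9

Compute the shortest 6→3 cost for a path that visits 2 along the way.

19.5

Shortest 6→2: 6–5–1–8–2 = 17.1
Shortest 2→3: 2–3 = 2.4
Total via 2: 17.1 + 2.4 = 19.5.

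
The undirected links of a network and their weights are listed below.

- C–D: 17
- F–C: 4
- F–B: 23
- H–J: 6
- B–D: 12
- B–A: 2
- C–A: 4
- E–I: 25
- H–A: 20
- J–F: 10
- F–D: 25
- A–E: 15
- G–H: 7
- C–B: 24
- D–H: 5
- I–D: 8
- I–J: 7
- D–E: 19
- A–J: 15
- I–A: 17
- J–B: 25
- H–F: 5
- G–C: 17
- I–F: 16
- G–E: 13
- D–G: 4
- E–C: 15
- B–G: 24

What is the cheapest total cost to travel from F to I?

Running Dijkstra from F:
F: 0
C: 4  (via F)
H: 5  (via F)
A: 8  (via C)
B: 10  (via A)
D: 10  (via H)
J: 10  (via F)
G: 12  (via H)
I: 16  (via F)
Shortest route: F–I = 16.

16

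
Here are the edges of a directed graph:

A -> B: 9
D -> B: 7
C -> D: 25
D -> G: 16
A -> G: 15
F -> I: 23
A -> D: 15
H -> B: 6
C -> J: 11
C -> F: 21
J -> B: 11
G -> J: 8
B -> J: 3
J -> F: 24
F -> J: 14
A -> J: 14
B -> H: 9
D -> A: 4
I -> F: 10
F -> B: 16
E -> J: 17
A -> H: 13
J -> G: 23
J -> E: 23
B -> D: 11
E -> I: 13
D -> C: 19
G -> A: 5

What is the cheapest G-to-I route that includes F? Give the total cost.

55

Best G to F: G → J → F costing 32
Shortest F→I: F → I = 23
Total via F: 32 + 23 = 55.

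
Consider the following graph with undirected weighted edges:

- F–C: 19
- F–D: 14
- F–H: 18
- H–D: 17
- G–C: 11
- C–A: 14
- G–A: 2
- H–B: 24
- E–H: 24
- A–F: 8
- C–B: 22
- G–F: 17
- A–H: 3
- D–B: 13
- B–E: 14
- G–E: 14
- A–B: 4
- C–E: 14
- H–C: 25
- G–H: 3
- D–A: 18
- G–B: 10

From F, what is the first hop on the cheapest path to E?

Enumerating some paths:
F → A → H → G → E: 8+3+3+14 = 28
F → A → B → E: 8+4+14 = 26
F → A → G → E: 8+2+14 = 24
Cheapest is F → A → G → E at 24.
So from F the first move is to A.

A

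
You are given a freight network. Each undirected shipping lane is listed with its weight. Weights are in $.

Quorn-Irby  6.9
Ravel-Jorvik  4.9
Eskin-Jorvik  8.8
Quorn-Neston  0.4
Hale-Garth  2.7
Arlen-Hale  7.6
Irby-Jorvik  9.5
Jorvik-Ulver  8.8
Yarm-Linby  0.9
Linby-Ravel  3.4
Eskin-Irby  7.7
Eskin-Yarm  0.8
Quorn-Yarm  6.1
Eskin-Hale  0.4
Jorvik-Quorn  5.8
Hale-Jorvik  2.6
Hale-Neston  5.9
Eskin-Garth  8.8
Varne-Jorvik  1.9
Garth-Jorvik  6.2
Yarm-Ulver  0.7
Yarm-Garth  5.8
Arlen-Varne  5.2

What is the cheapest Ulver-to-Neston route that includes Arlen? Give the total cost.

Shortest Ulver→Arlen: Ulver–Yarm–Eskin–Hale–Arlen = 9.5
Best Arlen to Neston: Arlen–Varne–Jorvik–Quorn–Neston costing 13.3
Total via Arlen: 9.5 + 13.3 = $22.8.

$22.8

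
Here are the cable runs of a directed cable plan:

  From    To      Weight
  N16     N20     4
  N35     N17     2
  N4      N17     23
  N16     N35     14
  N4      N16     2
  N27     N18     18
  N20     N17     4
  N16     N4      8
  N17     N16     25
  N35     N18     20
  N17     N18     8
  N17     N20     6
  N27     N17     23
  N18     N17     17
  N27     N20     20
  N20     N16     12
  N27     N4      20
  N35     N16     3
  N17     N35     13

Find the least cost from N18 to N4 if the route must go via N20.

43

Shortest N18→N20: N18–N17–N20 = 23
Best N20 to N4: N20–N16–N4 costing 20
Total via N20: 23 + 20 = 43.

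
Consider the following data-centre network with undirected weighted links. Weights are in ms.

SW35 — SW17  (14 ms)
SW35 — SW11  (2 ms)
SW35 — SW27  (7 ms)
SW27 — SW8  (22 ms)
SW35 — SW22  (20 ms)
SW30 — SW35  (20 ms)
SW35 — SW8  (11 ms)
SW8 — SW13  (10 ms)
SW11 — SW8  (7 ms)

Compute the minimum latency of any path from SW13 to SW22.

39 ms

Running Dijkstra from SW13:
SW13: 0
SW8: 10  (via SW13)
SW11: 17  (via SW8)
SW35: 19  (via SW11)
SW27: 26  (via SW35)
SW17: 33  (via SW35)
SW22: 39  (via SW35)
Shortest route: SW13 → SW8 → SW11 → SW35 → SW22 = 39 ms.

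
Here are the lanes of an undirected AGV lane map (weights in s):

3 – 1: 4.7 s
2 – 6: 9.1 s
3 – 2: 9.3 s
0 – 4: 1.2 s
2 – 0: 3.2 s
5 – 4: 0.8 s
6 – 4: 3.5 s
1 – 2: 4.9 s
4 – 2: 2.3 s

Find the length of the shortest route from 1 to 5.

8 s

Compare a few routes:
1 → 2 → 4 → 5: 4.9+2.3+0.8 = 8
1 → 2 → 0 → 4 → 5: 4.9+3.2+1.2+0.8 = 10.1
The minimum is 8 s via 1 → 2 → 4 → 5.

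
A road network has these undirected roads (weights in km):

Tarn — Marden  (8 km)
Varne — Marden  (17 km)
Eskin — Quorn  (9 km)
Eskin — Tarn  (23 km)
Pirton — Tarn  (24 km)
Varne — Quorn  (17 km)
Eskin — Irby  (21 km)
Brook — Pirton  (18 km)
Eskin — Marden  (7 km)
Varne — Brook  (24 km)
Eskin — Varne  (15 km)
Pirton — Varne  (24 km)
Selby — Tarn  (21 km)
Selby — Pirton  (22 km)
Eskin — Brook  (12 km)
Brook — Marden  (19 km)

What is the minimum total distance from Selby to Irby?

Enumerating some paths:
Selby → Tarn → Eskin → Irby: 21+23+21 = 65
Selby → Tarn → Marden → Eskin → Irby: 21+8+7+21 = 57
Selby → Pirton → Brook → Eskin → Irby: 22+18+12+21 = 73
Selby → Tarn → Marden → Brook → Eskin → Irby: 21+8+19+12+21 = 81
The minimum is 57 km via Selby → Tarn → Marden → Eskin → Irby.

57 km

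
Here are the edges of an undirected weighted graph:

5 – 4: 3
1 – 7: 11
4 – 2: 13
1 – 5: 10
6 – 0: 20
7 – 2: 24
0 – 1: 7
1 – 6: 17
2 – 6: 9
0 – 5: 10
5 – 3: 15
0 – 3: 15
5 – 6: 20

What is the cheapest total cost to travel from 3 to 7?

Settle nodes by increasing distance from 3:
3: 0
0: 15  (via 3)
5: 15  (via 3)
4: 18  (via 5)
1: 22  (via 0)
2: 31  (via 4)
7: 33  (via 1)
Shortest route: 3 → 0 → 1 → 7 = 33.

33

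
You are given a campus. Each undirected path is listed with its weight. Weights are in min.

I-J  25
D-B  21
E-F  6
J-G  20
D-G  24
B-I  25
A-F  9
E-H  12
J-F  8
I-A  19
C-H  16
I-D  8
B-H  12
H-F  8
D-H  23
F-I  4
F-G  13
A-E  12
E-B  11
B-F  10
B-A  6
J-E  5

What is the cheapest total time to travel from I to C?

Settle nodes by increasing distance from I:
I: 0
F: 4  (via I)
D: 8  (via I)
E: 10  (via F)
H: 12  (via F)
J: 12  (via F)
A: 13  (via F)
B: 14  (via F)
G: 17  (via F)
C: 28  (via H)
Shortest route: I → F → H → C = 28 min.

28 min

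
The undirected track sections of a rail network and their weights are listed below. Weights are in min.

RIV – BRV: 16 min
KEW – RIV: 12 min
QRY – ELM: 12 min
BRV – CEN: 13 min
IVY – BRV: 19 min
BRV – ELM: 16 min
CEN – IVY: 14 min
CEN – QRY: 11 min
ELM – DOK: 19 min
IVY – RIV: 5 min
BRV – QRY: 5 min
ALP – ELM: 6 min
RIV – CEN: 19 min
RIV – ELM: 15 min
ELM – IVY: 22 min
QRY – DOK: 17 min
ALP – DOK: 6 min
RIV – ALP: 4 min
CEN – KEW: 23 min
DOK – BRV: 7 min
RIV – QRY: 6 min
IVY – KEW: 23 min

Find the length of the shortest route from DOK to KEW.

Shortest distances from DOK:
DOK: 0
ALP: 6  (via DOK)
BRV: 7  (via DOK)
RIV: 10  (via ALP)
QRY: 12  (via BRV)
ELM: 12  (via ALP)
IVY: 15  (via RIV)
CEN: 20  (via BRV)
KEW: 22  (via RIV)
Shortest route: DOK–ALP–RIV–KEW = 22 min.

22 min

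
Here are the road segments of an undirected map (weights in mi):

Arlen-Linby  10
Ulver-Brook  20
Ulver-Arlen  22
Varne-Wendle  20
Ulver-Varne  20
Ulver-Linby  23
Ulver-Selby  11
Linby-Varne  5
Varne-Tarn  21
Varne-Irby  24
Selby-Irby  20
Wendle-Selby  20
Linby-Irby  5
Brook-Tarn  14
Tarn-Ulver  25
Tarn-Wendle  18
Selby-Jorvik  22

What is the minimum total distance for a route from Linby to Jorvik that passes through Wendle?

Shortest Linby→Wendle: Linby → Varne → Wendle = 25
Best Wendle to Jorvik: Wendle → Selby → Jorvik costing 42
Total via Wendle: 25 + 42 = 67 mi.

67 mi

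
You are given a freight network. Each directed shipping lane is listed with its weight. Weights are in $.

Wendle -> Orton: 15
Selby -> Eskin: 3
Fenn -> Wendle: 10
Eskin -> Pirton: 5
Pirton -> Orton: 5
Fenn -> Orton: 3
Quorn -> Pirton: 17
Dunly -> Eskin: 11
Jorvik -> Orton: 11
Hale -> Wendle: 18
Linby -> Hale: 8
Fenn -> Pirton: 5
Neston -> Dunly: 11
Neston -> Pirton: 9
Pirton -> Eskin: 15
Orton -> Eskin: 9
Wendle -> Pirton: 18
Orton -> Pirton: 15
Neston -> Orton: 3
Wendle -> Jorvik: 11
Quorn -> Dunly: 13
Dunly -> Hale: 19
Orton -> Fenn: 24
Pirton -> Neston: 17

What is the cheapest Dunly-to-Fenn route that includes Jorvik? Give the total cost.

Best Dunly to Jorvik: Dunly → Hale → Wendle → Jorvik costing 48
Best Jorvik to Fenn: Jorvik → Orton → Fenn costing 35
Total via Jorvik: 48 + 35 = $83.

$83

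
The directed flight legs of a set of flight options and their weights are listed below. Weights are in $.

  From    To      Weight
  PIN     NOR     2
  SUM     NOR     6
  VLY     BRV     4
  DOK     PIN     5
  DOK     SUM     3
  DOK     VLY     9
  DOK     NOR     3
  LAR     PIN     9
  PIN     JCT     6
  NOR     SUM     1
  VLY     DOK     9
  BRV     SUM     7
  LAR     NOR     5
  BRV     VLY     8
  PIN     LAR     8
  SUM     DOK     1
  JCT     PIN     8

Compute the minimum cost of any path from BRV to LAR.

$21

Running Dijkstra from BRV:
BRV: 0
SUM: 7  (via BRV)
DOK: 8  (via SUM)
VLY: 8  (via BRV)
NOR: 11  (via DOK)
PIN: 13  (via DOK)
JCT: 19  (via PIN)
LAR: 21  (via PIN)
Shortest route: BRV → SUM → DOK → PIN → LAR = $21.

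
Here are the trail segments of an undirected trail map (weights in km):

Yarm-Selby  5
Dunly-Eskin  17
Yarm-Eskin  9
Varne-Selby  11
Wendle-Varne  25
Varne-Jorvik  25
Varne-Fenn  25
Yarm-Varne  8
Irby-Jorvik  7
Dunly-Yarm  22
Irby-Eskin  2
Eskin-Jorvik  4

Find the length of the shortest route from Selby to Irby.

16 km

Running Dijkstra from Selby:
Selby: 0
Yarm: 5  (via Selby)
Varne: 11  (via Selby)
Eskin: 14  (via Yarm)
Irby: 16  (via Eskin)
Shortest route: Selby → Yarm → Eskin → Irby = 16 km.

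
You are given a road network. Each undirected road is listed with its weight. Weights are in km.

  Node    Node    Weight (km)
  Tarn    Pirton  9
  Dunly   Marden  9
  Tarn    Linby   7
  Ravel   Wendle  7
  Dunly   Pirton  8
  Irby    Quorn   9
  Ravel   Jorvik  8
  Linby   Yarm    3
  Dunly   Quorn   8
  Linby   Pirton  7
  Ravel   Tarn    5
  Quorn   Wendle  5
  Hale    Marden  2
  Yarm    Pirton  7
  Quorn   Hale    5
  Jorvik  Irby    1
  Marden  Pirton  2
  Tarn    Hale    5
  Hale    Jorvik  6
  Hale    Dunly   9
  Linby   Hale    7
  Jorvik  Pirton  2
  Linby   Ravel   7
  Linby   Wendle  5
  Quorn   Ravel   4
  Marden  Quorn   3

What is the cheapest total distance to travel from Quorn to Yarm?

Candidate routes:
Quorn–Ravel–Linby–Yarm: 4+7+3 = 14
Quorn–Wendle–Linby–Yarm: 5+5+3 = 13
Quorn–Marden–Pirton–Linby–Yarm: 3+2+7+3 = 15
Quorn–Marden–Pirton–Yarm: 3+2+7 = 12
The minimum is 12 km via Quorn–Marden–Pirton–Yarm.

12 km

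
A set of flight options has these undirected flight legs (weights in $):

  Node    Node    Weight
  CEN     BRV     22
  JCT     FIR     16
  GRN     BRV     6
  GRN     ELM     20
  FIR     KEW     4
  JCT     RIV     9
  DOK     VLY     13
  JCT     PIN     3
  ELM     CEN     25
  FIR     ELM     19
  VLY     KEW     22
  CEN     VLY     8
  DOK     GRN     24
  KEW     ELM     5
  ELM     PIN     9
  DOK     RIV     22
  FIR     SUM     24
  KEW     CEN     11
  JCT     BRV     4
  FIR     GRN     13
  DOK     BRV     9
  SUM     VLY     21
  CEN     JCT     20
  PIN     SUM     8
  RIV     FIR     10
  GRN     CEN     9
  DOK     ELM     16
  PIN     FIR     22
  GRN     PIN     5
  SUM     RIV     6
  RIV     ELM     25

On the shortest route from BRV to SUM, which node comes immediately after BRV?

Enumerating some paths:
BRV–GRN–PIN–SUM: 6+5+8 = 19
BRV–JCT–PIN–SUM: 4+3+8 = 15
BRV–JCT–RIV–SUM: 4+9+6 = 19
Cheapest is BRV–JCT–PIN–SUM at $15.
So from BRV the first move is to JCT.

JCT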